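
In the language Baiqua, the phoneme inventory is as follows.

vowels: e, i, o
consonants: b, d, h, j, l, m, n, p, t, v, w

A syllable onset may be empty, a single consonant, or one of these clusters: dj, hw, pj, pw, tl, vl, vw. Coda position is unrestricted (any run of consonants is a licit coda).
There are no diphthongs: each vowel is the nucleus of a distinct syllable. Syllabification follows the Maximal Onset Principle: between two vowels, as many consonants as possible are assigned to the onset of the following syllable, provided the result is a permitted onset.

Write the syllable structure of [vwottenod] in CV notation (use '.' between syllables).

Vowels present: o, e, o; each is a nucleus, giving 3 syllables.
σ1/σ2 boundary: /tt/; trying suffixes from longest down, /t/ is the first permitted one, so coda /t/ | onset /t/.
σ2/σ3 boundary: /n/ → onset of the next syllable (single consonants are always licit onsets).
Putting it together: vwot.te.nod.
Mapping each syllable to C/V: /vwot/ → CCVC, /te/ → CV, /nod/ → CVC.

CCVC.CV.CVC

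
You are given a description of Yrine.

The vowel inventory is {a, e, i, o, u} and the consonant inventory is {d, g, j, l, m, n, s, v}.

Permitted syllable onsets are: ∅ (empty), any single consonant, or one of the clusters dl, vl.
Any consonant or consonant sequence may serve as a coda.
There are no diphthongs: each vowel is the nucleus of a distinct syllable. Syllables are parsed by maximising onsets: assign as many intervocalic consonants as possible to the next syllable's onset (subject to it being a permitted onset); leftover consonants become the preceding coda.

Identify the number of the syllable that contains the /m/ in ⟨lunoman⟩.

Vowels present: u, o, a; each is a nucleus, giving 3 syllables.
/u…o/ gap (V1→V2): /n/ → onset of the next syllable (single consonants are always licit onsets).
/o…a/ gap (V2→V3): just /m/ — single C goes to the following onset.
Syllabification: lu.no.man.
The /m/ is in the onset of syllable 3 (/man/).

3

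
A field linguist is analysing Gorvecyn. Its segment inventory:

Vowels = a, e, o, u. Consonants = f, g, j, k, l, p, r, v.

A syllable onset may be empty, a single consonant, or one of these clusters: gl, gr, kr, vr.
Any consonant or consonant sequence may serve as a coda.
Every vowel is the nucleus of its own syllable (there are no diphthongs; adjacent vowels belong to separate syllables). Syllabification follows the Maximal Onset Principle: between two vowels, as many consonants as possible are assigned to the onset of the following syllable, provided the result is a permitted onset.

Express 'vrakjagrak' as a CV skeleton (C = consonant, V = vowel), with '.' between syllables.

Nuclei (vowels): a, a, a → 3 syllables.
/a…a/ gap (V1→V2): /kj/ splits as /k/ + /j/ (/j/ is the longest suffix that is a licit onset).
/a…a/ gap (V2→V3): /gr/ — entire cluster is a permitted onset → onset /gr/, coda ∅.
Syllabification: vrak.ja.grak.
Mapping each syllable to C/V: /vrak/ → CCVC, /ja/ → CV, /grak/ → CCVC.

CCVC.CV.CCVC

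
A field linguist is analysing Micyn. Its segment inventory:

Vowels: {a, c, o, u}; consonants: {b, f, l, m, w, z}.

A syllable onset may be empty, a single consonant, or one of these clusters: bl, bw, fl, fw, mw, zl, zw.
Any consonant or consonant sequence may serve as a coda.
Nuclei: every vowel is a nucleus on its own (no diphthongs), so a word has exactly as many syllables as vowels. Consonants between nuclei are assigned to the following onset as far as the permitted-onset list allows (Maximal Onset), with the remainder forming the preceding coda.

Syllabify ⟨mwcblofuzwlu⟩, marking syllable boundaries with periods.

mwc.blo.fuzw.lu

Nuclei (vowels): c, o, u, u → 4 syllables.
σ1/σ2 boundary: cluster /bl/ — /bl/ is itself a permitted onset, so the whole cluster goes right; preceding coda = ∅.
σ2/σ3 boundary: /f/ is a single consonant, so it becomes the next onset.
σ3/σ4 boundary: cluster /zwl/ — the longest permitted-onset suffix is /l/; onset = /l/, preceding coda = /zw/.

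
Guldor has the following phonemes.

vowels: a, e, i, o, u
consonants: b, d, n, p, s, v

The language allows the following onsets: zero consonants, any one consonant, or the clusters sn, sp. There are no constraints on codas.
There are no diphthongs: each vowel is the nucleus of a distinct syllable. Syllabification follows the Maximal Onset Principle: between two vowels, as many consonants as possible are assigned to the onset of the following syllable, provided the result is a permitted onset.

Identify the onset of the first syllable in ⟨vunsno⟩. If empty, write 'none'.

Nuclei (vowels): u, o → 2 syllables.
Between /u/ (V1) and /o/ (V2): /nsn/ splits as /n/ + /sn/ (/sn/ is the longest suffix that is a licit onset).
Result: vun.sno.
Syllable 1 is /vun/: onset /v/, nucleus /u/, coda /n/.

v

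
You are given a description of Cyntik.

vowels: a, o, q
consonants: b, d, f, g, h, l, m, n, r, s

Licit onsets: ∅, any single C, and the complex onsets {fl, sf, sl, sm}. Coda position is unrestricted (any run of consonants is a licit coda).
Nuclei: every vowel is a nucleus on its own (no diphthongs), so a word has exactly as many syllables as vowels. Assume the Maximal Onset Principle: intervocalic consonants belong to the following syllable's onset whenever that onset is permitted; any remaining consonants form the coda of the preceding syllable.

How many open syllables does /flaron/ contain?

Vowels present: a, o; each is a nucleus, giving 2 syllables.
V1 /a/ – V2 /o/: /r/ is a single consonant, so it becomes the next onset.
Putting it together: fla.ron.
Classifying each syllable: /fla/ (open), /ron/ (closed).
Open syllables: 1.

1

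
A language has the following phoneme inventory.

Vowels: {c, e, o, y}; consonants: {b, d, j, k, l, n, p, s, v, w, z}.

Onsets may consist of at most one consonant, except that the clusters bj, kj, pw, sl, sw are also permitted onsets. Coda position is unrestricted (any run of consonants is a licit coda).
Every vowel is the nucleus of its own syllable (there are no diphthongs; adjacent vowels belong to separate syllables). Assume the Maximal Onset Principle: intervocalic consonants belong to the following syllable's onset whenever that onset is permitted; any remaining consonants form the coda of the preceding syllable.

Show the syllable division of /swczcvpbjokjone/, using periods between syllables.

Nuclei (vowels): c, c, o, o, e → 5 syllables.
/c…c/ gap (V1→V2): /z/ → onset of the next syllable (single consonants are always licit onsets).
/c…o/ gap (V2→V3): /vpbj/ splits as /vp/ + /bj/ (/bj/ is the longest suffix that is a licit onset).
/o…o/ gap (V3→V4): cluster /kj/ — /kj/ is itself a permitted onset, so the whole cluster goes right; preceding coda = ∅.
/o…e/ gap (V4→V5): /n/ is a single consonant, so it becomes the next onset.

swc.zcvp.bjo.kjo.ne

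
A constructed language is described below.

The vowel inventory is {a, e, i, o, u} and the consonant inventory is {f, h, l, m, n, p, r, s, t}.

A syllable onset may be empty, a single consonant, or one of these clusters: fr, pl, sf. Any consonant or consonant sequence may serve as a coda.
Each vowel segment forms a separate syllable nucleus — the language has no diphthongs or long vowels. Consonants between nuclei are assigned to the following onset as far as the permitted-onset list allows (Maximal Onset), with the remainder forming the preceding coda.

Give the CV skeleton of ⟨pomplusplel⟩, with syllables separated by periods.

CVC.CCVC.CCVC

Vowels present: o, u, e; each is a nucleus, giving 3 syllables.
σ1/σ2 boundary: /mpl/ splits as /m/ + /pl/ (/pl/ is the longest suffix that is a licit onset).
σ2/σ3 boundary: cluster /spl/ — the longest permitted-onset suffix is /pl/; onset = /pl/, preceding coda = /s/.
Putting it together: pom.plus.plel.
Mapping each syllable to C/V: /pom/ → CVC, /plus/ → CCVC, /plel/ → CCVC.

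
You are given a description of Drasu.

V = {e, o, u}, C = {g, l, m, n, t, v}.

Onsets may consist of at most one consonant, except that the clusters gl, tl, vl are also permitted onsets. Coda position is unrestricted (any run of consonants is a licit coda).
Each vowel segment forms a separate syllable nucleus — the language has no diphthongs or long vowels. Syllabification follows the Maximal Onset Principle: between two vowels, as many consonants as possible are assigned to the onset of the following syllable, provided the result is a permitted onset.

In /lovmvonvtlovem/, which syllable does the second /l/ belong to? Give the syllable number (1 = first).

3

Nuclei (vowels): o, o, o, e → 4 syllables.
/o…o/ gap (V1→V2): /vmv/ — longest licit onset from the right is /v/, leaving /vm/ as coda.
/o…o/ gap (V2→V3): /nvtl/ — longest licit onset from the right is /tl/, leaving /nv/ as coda.
/o…e/ gap (V3→V4): /v/ → onset of the next syllable (single consonants are always licit onsets).
Syllabification: lovm.vonv.tlo.vem.
The second /l/ is in the onset of syllable 3 (/tlo/).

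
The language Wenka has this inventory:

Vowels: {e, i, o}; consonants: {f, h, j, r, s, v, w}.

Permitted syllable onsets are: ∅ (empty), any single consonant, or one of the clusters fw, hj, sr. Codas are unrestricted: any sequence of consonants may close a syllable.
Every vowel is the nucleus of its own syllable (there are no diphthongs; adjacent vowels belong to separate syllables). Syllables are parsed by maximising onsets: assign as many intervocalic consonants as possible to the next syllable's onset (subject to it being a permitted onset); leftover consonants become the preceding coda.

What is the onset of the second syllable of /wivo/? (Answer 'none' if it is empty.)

Nuclei (vowels): i, o → 2 syllables.
Between /i/ (V1) and /o/ (V2): /v/ is a single consonant, so it becomes the next onset.
Putting it together: wi.vo.
Syllable 2 is /vo/: onset /v/, nucleus /o/, coda ∅.

v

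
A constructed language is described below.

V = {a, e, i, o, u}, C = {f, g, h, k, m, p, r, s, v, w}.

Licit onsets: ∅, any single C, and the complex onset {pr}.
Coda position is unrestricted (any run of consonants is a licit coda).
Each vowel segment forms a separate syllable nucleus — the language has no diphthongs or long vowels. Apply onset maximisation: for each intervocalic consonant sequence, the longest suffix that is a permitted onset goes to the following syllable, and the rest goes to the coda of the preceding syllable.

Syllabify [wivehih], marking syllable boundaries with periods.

Nuclei (vowels): i, e, i → 3 syllables.
σ1/σ2 boundary: just /v/ — single C goes to the following onset.
σ2/σ3 boundary: just /h/ — single C goes to the following onset.

wi.ve.hih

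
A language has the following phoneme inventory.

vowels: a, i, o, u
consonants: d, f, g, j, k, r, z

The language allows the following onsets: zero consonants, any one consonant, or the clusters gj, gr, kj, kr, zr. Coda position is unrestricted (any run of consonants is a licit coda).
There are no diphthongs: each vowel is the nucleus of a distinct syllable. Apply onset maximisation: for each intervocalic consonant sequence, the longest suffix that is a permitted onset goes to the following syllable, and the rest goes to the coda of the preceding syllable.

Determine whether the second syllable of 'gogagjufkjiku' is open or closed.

Nuclei (vowels): o, a, u, i, u → 5 syllables.
/o…a/ gap (V1→V2): just /g/ — single C goes to the following onset.
/a…u/ gap (V2→V3): cluster /gj/ — /gj/ is itself a permitted onset, so the whole cluster goes right; preceding coda = ∅.
/u…i/ gap (V3→V4): /fkj/; trying suffixes from longest down, /kj/ is the first permitted one, so coda /f/ | onset /kj/.
/i…u/ gap (V4→V5): /k/ is a single consonant, so it becomes the next onset.
Syllabification: go.ga.gjuf.kji.ku.
Syllable 2 is /ga/; it ends in its nucleus with no coda, so it is open.

open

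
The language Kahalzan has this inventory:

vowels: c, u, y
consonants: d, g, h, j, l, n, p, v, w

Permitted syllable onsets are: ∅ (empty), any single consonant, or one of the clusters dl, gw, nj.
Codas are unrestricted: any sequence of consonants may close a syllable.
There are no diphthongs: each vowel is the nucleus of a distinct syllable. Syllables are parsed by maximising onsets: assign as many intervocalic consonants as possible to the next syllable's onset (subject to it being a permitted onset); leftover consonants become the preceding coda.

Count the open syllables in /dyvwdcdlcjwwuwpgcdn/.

The vowels are y, c, c, u, c — 5 nuclei, so 5 syllables.
σ1/σ2 boundary: cluster /vwd/ — the longest permitted-onset suffix is /d/; onset = /d/, preceding coda = /vw/.
σ2/σ3 boundary: cluster /dl/ — /dl/ is itself a permitted onset, so the whole cluster goes right; preceding coda = ∅.
σ3/σ4 boundary: /jww/ splits as /jw/ + /w/ (/w/ is the longest suffix that is a licit onset).
σ4/σ5 boundary: /wpg/ — longest licit onset from the right is /g/, leaving /wp/ as coda.
So the parse is dyvw.dc.dlcjw.wuwp.gcdn.
Classifying each syllable: /dyvw/ (closed), /dc/ (open), /dlcjw/ (closed), /wuwp/ (closed), /gcdn/ (closed).
Open syllables: 1.

1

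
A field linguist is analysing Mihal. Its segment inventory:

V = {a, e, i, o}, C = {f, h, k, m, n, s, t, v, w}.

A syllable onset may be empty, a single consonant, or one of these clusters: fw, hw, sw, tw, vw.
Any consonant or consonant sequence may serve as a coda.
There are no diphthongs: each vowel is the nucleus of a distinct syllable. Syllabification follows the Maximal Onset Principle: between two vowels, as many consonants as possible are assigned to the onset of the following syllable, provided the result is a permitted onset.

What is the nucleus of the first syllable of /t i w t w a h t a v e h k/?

i

Nuclei (vowels): i, a, a, e → 4 syllables.
The first nucleus (vowel 1 from the left) is /i/.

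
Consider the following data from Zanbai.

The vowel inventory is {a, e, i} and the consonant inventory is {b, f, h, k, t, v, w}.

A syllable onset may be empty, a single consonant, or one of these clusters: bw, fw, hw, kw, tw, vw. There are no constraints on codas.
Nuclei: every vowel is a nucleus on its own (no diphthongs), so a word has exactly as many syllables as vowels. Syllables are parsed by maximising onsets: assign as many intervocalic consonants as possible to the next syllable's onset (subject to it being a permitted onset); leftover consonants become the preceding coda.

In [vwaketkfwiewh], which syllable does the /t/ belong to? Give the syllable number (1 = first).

The vowels are a, e, i, e — 4 nuclei, so 4 syllables.
Between /a/ (V1) and /e/ (V2): /k/ is a single consonant, so it becomes the next onset.
Between /e/ (V2) and /i/ (V3): cluster /tkfw/ — the longest permitted-onset suffix is /fw/; onset = /fw/, preceding coda = /tk/.
Between /i/ (V3) and /e/ (V4): hiatus — the boundary sits between the two vowels.
Syllabification: vwa.ketk.fwi.ewh.
The /t/ is in the coda of syllable 2 (/ketk/).

2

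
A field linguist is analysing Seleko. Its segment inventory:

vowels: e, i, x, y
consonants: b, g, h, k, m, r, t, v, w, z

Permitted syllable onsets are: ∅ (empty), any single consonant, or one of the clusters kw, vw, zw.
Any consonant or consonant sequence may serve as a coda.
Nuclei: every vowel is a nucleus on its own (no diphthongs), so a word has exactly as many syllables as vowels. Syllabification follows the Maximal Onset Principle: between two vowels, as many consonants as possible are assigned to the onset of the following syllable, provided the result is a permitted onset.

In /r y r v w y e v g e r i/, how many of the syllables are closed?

2

Vowels present: y, y, e, e, i; each is a nucleus, giving 5 syllables.
/y…y/ gap (V1→V2): cluster /rvw/ — the longest permitted-onset suffix is /vw/; onset = /vw/, preceding coda = /r/.
/y…e/ gap (V2→V3): hiatus — the boundary sits between the two vowels.
/e…e/ gap (V3→V4): cluster /vg/ — the longest permitted-onset suffix is /g/; onset = /g/, preceding coda = /v/.
/e…i/ gap (V4→V5): /r/ is a single consonant, so it becomes the next onset.
Putting it together: ryr.vwy.ev.ge.ri.
Classifying each syllable: /ryr/ (closed), /vwy/ (open), /ev/ (closed), /ge/ (open), /ri/ (open).
Closed syllables: 2.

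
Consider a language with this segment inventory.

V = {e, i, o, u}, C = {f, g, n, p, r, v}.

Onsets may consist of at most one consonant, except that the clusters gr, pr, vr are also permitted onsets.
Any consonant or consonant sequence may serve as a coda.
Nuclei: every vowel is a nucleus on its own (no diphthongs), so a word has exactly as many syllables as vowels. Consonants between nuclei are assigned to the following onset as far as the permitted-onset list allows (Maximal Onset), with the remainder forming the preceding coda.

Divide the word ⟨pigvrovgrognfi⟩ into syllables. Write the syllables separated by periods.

Vowels present: i, o, o, i; each is a nucleus, giving 4 syllables.
/i…o/ gap (V1→V2): /gvr/ — longest licit onset from the right is /vr/, leaving /g/ as coda.
/o…o/ gap (V2→V3): /vgr/ — longest licit onset from the right is /gr/, leaving /v/ as coda.
/o…i/ gap (V3→V4): cluster /gnf/ — the longest permitted-onset suffix is /f/; onset = /f/, preceding coda = /gn/.

pig.vrov.grogn.fi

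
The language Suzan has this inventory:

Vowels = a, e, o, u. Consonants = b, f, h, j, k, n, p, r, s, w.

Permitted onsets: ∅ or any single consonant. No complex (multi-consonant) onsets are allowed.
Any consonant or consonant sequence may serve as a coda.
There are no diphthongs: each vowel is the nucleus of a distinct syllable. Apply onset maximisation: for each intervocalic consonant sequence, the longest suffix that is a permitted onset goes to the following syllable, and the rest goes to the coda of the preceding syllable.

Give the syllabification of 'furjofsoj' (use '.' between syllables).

fur.jof.soj

Vowels present: u, o, o; each is a nucleus, giving 3 syllables.
Between /u/ (V1) and /o/ (V2): cluster /rj/ — the longest permitted-onset suffix is /j/; onset = /j/, preceding coda = /r/.
Between /o/ (V2) and /o/ (V3): cluster /fs/ — the longest permitted-onset suffix is /s/; onset = /s/, preceding coda = /f/.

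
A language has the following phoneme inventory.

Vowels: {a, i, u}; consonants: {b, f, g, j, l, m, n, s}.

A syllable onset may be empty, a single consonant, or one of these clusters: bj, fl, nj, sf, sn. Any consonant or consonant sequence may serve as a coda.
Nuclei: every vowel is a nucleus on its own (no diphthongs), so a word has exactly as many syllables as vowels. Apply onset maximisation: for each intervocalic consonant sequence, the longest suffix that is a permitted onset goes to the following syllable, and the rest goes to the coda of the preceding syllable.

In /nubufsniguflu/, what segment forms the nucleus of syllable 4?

Nuclei (vowels): u, u, i, u, u → 5 syllables.
The fourth nucleus (vowel 4 from the left) is /u/.

u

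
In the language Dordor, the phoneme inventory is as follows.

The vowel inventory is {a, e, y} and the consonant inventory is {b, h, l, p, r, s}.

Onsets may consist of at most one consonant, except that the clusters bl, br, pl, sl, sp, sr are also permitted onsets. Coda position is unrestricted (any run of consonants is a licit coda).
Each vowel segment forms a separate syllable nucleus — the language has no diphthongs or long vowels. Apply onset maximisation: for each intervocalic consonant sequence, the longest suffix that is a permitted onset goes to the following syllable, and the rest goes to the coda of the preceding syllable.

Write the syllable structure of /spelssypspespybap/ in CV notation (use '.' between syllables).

CCVCC.CVC.CCV.CCV.CVC

Vowels present: e, y, e, y, a; each is a nucleus, giving 5 syllables.
Between /e/ (V1) and /y/ (V2): /lss/ splits as /ls/ + /s/ (/s/ is the longest suffix that is a licit onset).
Between /y/ (V2) and /e/ (V3): /psp/ splits as /p/ + /sp/ (/sp/ is the longest suffix that is a licit onset).
Between /e/ (V3) and /y/ (V4): cluster /sp/ — /sp/ is itself a permitted onset, so the whole cluster goes right; preceding coda = ∅.
Between /y/ (V4) and /a/ (V5): just /b/ — single C goes to the following onset.
Result: spels.syp.spe.spy.bap.
Mapping each syllable to C/V: /spels/ → CCVCC, /syp/ → CVC, /spe/ → CCV, /spy/ → CCV, /bap/ → CVC.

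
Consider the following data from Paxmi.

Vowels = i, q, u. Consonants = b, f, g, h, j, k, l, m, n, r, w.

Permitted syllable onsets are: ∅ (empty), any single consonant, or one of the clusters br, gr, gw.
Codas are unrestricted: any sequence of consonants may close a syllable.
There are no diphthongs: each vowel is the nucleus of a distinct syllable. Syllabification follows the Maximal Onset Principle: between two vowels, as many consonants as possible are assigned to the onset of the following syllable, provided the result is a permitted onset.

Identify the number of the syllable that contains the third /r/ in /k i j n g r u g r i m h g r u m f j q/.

Nuclei (vowels): i, u, i, u, q → 5 syllables.
V1 /i/ – V2 /u/: /jngr/ splits as /jn/ + /gr/ (/gr/ is the longest suffix that is a licit onset).
V2 /u/ – V3 /i/: /gr/ is a licit onset in full, so it all attaches to the next syllable.
V3 /i/ – V4 /u/: /mhgr/ splits as /mh/ + /gr/ (/gr/ is the longest suffix that is a licit onset).
V4 /u/ – V5 /q/: cluster /mfj/ — the longest permitted-onset suffix is /j/; onset = /j/, preceding coda = /mf/.
Putting it together: kijn.gru.grimh.grumf.jq.
The third /r/ is in the onset of syllable 4 (/grumf/).

4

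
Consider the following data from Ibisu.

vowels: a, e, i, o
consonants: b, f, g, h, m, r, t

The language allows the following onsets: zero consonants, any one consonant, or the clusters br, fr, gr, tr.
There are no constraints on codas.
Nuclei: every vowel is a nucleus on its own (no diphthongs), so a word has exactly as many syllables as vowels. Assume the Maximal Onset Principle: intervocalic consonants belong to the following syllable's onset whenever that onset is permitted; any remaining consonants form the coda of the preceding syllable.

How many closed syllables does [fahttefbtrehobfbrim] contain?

The vowels are a, e, e, o, i — 5 nuclei, so 5 syllables.
Between /a/ (V1) and /e/ (V2): cluster /htt/ — the longest permitted-onset suffix is /t/; onset = /t/, preceding coda = /ht/.
Between /e/ (V2) and /e/ (V3): /fbtr/ splits as /fb/ + /tr/ (/tr/ is the longest suffix that is a licit onset).
Between /e/ (V3) and /o/ (V4): just /h/ — single C goes to the following onset.
Between /o/ (V4) and /i/ (V5): /bfbr/ — longest licit onset from the right is /br/, leaving /bf/ as coda.
Syllabification: faht.tefb.tre.hobf.brim.
Classifying each syllable: /faht/ (closed), /tefb/ (closed), /tre/ (open), /hobf/ (closed), /brim/ (closed).
Closed syllables: 4.

4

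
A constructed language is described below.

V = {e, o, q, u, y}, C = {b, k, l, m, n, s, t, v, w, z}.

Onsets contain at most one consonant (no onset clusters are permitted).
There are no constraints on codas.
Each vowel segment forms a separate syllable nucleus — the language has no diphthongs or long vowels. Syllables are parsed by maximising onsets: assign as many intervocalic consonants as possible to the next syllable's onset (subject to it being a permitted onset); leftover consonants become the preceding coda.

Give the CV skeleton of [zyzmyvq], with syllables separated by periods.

CVC.CV.CV

The vowels are y, y, q — 3 nuclei, so 3 syllables.
V1 /y/ – V2 /y/: /zm/; trying suffixes from longest down, /m/ is the first permitted one, so coda /z/ | onset /m/.
V2 /y/ – V3 /q/: just /v/ — single C goes to the following onset.
Putting it together: zyz.my.vq.
Mapping each syllable to C/V: /zyz/ → CVC, /my/ → CV, /vq/ → CV.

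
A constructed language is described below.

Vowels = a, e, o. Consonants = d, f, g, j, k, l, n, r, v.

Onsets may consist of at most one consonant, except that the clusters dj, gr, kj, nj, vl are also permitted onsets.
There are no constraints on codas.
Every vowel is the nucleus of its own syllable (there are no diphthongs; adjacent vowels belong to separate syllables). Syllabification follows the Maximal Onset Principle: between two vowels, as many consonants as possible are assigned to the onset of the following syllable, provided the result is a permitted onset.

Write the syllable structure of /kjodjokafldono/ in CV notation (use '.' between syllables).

CCV.CCV.CVCC.CV.CV

Vowels present: o, o, a, o, o; each is a nucleus, giving 5 syllables.
/o…o/ gap (V1→V2): cluster /dj/ — /dj/ is itself a permitted onset, so the whole cluster goes right; preceding coda = ∅.
/o…a/ gap (V2→V3): just /k/ — single C goes to the following onset.
/a…o/ gap (V3→V4): /fld/ — longest licit onset from the right is /d/, leaving /fl/ as coda.
/o…o/ gap (V4→V5): /n/ → onset of the next syllable (single consonants are always licit onsets).
Syllabification: kjo.djo.kafl.do.no.
Mapping each syllable to C/V: /kjo/ → CCV, /djo/ → CCV, /kafl/ → CVCC, /do/ → CV, /no/ → CV.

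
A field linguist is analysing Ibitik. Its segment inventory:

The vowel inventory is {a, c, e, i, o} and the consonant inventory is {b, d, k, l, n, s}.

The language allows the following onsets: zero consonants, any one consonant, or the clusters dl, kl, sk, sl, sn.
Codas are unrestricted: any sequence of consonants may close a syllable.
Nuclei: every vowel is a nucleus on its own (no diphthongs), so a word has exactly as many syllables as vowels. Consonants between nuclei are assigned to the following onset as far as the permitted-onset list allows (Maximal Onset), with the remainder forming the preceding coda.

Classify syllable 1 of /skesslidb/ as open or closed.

closed

The vowels are e, i — 2 nuclei, so 2 syllables.
Between /e/ (V1) and /i/ (V2): /ssl/ splits as /s/ + /sl/ (/sl/ is the longest suffix that is a licit onset).
Result: skes.slidb.
Syllable 1 is /skes/ with coda /s/, so it is closed.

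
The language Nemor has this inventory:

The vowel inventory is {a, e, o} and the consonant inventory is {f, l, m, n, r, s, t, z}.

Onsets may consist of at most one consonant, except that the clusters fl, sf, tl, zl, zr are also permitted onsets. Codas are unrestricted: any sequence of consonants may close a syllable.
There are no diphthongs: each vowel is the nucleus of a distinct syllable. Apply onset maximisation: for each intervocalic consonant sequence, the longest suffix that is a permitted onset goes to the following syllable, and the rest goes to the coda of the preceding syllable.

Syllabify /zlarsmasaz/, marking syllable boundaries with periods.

zlars.ma.saz

Nuclei (vowels): a, a, a → 3 syllables.
/a…a/ gap (V1→V2): /rsm/ — longest licit onset from the right is /m/, leaving /rs/ as coda.
/a…a/ gap (V2→V3): /s/ is a single consonant, so it becomes the next onset.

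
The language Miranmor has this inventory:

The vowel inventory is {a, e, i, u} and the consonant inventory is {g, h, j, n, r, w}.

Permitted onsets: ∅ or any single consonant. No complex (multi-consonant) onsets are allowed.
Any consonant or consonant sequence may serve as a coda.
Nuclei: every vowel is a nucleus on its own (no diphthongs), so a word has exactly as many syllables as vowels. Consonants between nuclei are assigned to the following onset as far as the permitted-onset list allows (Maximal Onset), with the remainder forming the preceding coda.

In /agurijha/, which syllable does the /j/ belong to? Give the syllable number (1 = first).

3

The vowels are a, u, i, a — 4 nuclei, so 4 syllables.
Between /a/ (V1) and /u/ (V2): just /g/ — single C goes to the following onset.
Between /u/ (V2) and /i/ (V3): just /r/ — single C goes to the following onset.
Between /i/ (V3) and /a/ (V4): /jh/; trying suffixes from longest down, /h/ is the first permitted one, so coda /j/ | onset /h/.
So the parse is a.gu.rij.ha.
The /j/ is in the coda of syllable 3 (/rij/).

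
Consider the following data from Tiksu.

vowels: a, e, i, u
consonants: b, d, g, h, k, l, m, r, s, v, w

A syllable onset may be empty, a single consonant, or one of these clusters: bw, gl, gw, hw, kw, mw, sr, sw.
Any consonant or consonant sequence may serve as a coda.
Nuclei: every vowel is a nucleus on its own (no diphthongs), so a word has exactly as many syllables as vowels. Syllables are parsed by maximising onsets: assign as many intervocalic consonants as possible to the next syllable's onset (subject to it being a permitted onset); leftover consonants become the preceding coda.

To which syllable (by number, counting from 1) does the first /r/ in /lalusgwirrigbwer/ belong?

Nuclei (vowels): a, u, i, i, e → 5 syllables.
σ1/σ2 boundary: /l/ → onset of the next syllable (single consonants are always licit onsets).
σ2/σ3 boundary: /sgw/ splits as /s/ + /gw/ (/gw/ is the longest suffix that is a licit onset).
σ3/σ4 boundary: /rr/ splits as /r/ + /r/ (/r/ is the longest suffix that is a licit onset).
σ4/σ5 boundary: cluster /gbw/ — the longest permitted-onset suffix is /bw/; onset = /bw/, preceding coda = /g/.
So the parse is la.lus.gwir.rig.bwer.
The first /r/ is in the coda of syllable 3 (/gwir/).

3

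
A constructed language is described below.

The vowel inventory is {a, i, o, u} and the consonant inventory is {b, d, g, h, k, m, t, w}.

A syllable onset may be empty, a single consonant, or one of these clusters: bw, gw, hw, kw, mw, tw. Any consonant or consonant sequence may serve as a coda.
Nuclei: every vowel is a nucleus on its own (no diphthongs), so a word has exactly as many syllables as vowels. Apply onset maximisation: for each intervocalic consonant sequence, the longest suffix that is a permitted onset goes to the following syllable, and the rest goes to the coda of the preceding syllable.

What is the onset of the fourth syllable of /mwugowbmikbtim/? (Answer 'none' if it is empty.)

Vowels present: u, o, i, i; each is a nucleus, giving 4 syllables.
Between /u/ (V1) and /o/ (V2): just /g/ — single C goes to the following onset.
Between /o/ (V2) and /i/ (V3): cluster /wbm/ — the longest permitted-onset suffix is /m/; onset = /m/, preceding coda = /wb/.
Between /i/ (V3) and /i/ (V4): /kbt/ splits as /kb/ + /t/ (/t/ is the longest suffix that is a licit onset).
Syllabification: mwu.gowb.mikb.tim.
Syllable 4 is /tim/: onset /t/, nucleus /i/, coda /m/.

t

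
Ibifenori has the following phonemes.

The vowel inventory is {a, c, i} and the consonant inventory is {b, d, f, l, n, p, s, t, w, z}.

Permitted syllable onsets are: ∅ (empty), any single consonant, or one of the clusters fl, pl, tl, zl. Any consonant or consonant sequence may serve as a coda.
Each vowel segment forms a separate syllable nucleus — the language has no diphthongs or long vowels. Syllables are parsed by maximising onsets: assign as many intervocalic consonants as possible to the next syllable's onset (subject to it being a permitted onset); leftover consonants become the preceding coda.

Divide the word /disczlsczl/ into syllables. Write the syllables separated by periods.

The vowels are i, c, c — 3 nuclei, so 3 syllables.
V1 /i/ – V2 /c/: /s/ → onset of the next syllable (single consonants are always licit onsets).
V2 /c/ – V3 /c/: /zls/ splits as /zl/ + /s/ (/s/ is the longest suffix that is a licit onset).

di.sczl.sczl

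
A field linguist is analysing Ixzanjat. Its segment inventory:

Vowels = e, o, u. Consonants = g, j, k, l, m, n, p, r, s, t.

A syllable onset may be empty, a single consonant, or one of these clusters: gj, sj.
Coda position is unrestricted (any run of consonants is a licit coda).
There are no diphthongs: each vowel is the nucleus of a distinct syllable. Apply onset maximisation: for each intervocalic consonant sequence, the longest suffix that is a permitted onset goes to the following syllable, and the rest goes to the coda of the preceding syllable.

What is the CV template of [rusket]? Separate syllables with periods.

CVC.CVC

The vowels are u, e — 2 nuclei, so 2 syllables.
Between /u/ (V1) and /e/ (V2): cluster /sk/ — the longest permitted-onset suffix is /k/; onset = /k/, preceding coda = /s/.
So the parse is rus.ket.
Mapping each syllable to C/V: /rus/ → CVC, /ket/ → CVC.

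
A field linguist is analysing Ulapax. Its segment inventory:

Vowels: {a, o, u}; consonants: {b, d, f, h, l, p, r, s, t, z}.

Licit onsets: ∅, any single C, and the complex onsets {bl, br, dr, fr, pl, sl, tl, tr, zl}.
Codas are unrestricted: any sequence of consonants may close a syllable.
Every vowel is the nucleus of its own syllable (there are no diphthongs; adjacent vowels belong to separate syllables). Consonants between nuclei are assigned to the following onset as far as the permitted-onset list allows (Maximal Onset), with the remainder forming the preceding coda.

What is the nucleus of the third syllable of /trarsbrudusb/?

Nuclei (vowels): a, u, u → 3 syllables.
The third nucleus (vowel 3 from the left) is /u/.

u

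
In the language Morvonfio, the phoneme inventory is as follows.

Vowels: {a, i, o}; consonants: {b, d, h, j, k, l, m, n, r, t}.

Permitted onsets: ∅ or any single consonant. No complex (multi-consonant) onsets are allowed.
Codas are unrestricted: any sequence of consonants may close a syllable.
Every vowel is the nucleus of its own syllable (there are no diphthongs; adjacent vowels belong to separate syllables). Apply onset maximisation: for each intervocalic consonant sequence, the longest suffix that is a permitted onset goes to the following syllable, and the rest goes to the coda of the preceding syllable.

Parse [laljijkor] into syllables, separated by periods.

The vowels are a, i, o — 3 nuclei, so 3 syllables.
/a…i/ gap (V1→V2): cluster /lj/ — the longest permitted-onset suffix is /j/; onset = /j/, preceding coda = /l/.
/i…o/ gap (V2→V3): /jk/ — longest licit onset from the right is /k/, leaving /j/ as coda.

lal.jij.kor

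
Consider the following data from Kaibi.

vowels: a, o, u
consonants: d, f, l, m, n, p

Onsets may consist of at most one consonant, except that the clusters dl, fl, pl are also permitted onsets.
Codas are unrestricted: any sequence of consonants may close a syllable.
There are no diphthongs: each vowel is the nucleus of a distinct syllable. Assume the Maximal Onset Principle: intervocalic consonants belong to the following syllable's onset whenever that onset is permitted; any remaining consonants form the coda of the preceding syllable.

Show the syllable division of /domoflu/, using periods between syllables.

do.mo.flu

Vowels present: o, o, u; each is a nucleus, giving 3 syllables.
V1 /o/ – V2 /o/: just /m/ — single C goes to the following onset.
V2 /o/ – V3 /u/: /fl/ — entire cluster is a permitted onset → onset /fl/, coda ∅.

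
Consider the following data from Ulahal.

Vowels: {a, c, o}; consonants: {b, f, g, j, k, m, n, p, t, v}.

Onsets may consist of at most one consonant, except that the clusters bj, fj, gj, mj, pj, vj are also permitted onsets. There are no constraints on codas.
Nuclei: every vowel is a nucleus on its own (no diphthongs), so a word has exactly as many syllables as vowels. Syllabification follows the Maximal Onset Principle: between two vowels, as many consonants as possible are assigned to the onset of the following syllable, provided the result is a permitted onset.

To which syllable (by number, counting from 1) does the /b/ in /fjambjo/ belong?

2

The vowels are a, o — 2 nuclei, so 2 syllables.
Between /a/ (V1) and /o/ (V2): /mbj/ splits as /m/ + /bj/ (/bj/ is the longest suffix that is a licit onset).
Putting it together: fjam.bjo.
The /b/ is in the onset of syllable 2 (/bjo/).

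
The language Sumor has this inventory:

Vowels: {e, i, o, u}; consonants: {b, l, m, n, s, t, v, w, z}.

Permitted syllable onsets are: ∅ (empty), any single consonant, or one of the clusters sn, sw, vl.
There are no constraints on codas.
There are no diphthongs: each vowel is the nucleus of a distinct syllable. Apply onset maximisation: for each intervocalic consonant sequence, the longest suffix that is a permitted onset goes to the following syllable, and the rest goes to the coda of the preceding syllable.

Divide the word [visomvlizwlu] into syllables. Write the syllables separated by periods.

The vowels are i, o, i, u — 4 nuclei, so 4 syllables.
/i…o/ gap (V1→V2): just /s/ — single C goes to the following onset.
/o…i/ gap (V2→V3): /mvl/ splits as /m/ + /vl/ (/vl/ is the longest suffix that is a licit onset).
/i…u/ gap (V3→V4): /zwl/; trying suffixes from longest down, /l/ is the first permitted one, so coda /zw/ | onset /l/.

vi.som.vlizw.lu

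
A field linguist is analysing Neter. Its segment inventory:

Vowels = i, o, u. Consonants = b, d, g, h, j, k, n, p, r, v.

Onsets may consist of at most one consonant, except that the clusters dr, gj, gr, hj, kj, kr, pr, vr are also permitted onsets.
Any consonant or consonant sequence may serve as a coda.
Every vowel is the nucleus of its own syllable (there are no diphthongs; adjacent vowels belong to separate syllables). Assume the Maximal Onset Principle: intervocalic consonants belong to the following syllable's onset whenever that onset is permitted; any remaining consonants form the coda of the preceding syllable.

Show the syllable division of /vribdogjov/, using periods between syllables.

vrib.do.gjov

Vowels present: i, o, o; each is a nucleus, giving 3 syllables.
σ1/σ2 boundary: /bd/ — longest licit onset from the right is /d/, leaving /b/ as coda.
σ2/σ3 boundary: /gj/ is a licit onset in full, so it all attaches to the next syllable.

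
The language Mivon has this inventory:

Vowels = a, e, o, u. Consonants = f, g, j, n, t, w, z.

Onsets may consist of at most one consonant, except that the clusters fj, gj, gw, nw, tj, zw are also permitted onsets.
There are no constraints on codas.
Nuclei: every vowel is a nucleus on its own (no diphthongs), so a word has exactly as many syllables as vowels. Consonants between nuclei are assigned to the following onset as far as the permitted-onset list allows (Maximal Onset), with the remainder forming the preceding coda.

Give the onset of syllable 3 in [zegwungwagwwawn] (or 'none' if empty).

gw

Vowels present: e, u, a, a; each is a nucleus, giving 4 syllables.
σ1/σ2 boundary: cluster /gw/ — /gw/ is itself a permitted onset, so the whole cluster goes right; preceding coda = ∅.
σ2/σ3 boundary: /ngw/; trying suffixes from longest down, /gw/ is the first permitted one, so coda /n/ | onset /gw/.
σ3/σ4 boundary: /gww/ — longest licit onset from the right is /w/, leaving /gw/ as coda.
Result: ze.gwun.gwagw.wawn.
Syllable 3 is /gwagw/: onset /gw/, nucleus /a/, coda /gw/.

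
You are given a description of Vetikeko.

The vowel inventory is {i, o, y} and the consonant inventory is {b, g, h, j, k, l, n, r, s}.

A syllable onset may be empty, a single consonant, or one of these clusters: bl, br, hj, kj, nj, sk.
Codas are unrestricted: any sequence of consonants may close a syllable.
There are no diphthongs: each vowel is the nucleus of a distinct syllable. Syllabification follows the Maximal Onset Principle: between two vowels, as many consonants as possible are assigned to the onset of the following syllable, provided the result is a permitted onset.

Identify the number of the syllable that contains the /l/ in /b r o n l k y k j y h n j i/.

1

Vowels present: o, y, y, i; each is a nucleus, giving 4 syllables.
σ1/σ2 boundary: /nlk/ splits as /nl/ + /k/ (/k/ is the longest suffix that is a licit onset).
σ2/σ3 boundary: cluster /kj/ — /kj/ is itself a permitted onset, so the whole cluster goes right; preceding coda = ∅.
σ3/σ4 boundary: /hnj/; trying suffixes from longest down, /nj/ is the first permitted one, so coda /h/ | onset /nj/.
Syllabification: bronl.ky.kjyh.nji.
The /l/ is in the coda of syllable 1 (/bronl/).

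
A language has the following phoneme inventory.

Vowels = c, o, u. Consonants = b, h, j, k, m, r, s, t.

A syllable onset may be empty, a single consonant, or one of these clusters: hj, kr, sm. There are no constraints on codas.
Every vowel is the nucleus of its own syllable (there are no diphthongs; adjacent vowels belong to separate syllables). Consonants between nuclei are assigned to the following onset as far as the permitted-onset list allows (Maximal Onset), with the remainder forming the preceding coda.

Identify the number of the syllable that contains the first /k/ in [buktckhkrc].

1

Vowels present: u, c, c; each is a nucleus, giving 3 syllables.
/u…c/ gap (V1→V2): /kt/ splits as /k/ + /t/ (/t/ is the longest suffix that is a licit onset).
/c…c/ gap (V2→V3): /khkr/; trying suffixes from longest down, /kr/ is the first permitted one, so coda /kh/ | onset /kr/.
Putting it together: buk.tckh.krc.
The first /k/ is in the coda of syllable 1 (/buk/).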